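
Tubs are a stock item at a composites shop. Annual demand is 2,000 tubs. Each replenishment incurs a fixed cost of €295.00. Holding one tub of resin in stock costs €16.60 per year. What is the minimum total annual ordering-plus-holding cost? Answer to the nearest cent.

TC* ≈ €4,425.83

EOQ = √(2DS/H) = √(2 × 2,000 × 295 / 16.6) ≈ 266.62.
At Q*, ordering cost (D/Q*)S equals holding cost (Q*/2)H, each = √(DSH/2).
Minimum total = √(2DSH) = √(2 × 2,000 × 295 × 16.6) ≈ 4425.833.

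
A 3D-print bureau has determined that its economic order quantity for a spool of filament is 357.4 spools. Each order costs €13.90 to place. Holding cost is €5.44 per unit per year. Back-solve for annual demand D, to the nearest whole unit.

Squaring Q* = √(2DS/H) gives Q*² = 2DS/H.
From Q* = √(2DS/H): D = Q*²H / (2S) = 357.4² × 5.44 / (2 × 13.9) = 24995.579.

D ≈ 24,996 spools per year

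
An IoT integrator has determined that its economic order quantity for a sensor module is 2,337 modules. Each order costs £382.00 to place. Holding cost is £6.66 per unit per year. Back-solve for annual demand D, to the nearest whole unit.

D ≈ 47,610 modules per year

The basic EOQ model gives Q* = √(2DS/H); rearrange for the unknown.
From Q* = √(2DS/H): D = Q*²H / (2S) = 2,337² × 6.66 / (2 × 382) = 47610.012.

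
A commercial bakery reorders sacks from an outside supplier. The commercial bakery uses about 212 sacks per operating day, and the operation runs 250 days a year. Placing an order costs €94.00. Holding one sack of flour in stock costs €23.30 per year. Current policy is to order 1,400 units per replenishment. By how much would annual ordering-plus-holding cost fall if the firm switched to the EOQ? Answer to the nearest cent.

Annual demand D = 212 × 250 = 53,000.
EOQ = √(2DS/H) = √(2 × 53,000 × 94 / 23.3) ≈ 653.94.
Cost at Q* = (D/Q*)S + (Q*/2)H = √(2DSH) ≈ €15,236.84.
Cost at Q = 1,400: (53,000/1,400)×94 + (1,400/2)×23.3 = €3,558.57 + €16,310.00 = €19,868.57.
Excess = €19,868.57 − €15,236.84 = €4,631.73.

Extra cost ≈ €4,631.73 per year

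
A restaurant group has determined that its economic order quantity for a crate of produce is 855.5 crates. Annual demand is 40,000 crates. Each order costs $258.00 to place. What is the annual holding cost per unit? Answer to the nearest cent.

Squaring Q* = √(2DS/H) gives Q*² = 2DS/H.
From Q* = √(2DS/H): H = 2DS / Q*² = 2 × 40,000 × 258 / 855.5² = 28.2013.

H ≈ $28.20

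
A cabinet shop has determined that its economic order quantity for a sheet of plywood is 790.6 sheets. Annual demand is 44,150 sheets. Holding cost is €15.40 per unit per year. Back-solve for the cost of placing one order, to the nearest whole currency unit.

Invert the EOQ relation Q*² = 2DS/H.
From Q* = √(2DS/H): S = Q*²H / (2D) = 790.6² × 15.4 / (2 × 44,150) = 109.0118.

S ≈ €109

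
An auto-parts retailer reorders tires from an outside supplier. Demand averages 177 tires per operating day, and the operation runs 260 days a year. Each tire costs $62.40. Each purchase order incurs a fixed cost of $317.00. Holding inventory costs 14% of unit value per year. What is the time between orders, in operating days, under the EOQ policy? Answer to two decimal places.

T ≈ 10.32 days

Annual demand D = 177 × 260 = 46,020.
Holding cost H = 0.14 × $62.40 = $8.7360 per unit per year.
Q* = √(2DS/H) = √(2 × 46,020 × 317 / 8.736) ≈ 1827.52.
Cycle time = Q*/D × 260 = 1827.52 / 46,020 × 260 ≈ 10.325 days.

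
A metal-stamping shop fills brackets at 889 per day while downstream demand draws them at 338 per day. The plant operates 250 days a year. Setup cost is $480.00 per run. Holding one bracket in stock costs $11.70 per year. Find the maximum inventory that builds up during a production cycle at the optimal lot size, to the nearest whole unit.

I_max ≈ 2,073 brackets

Annual demand D = 338 × 250 = 84,500.
Production build-up factor (1 − d/p) = 1 − 338/889 = 0.6198.
Q* = √(2DS / (H(1 − d/p))) = √(2 × 84,500 × 480 / (11.7 × 0.6198)).
= √(81,120,000 / 7.2516) ≈ 3344.615.
Maximum inventory = Q*(1 − d/p) = 3344.615 × 0.6198 ≈ 2072.984.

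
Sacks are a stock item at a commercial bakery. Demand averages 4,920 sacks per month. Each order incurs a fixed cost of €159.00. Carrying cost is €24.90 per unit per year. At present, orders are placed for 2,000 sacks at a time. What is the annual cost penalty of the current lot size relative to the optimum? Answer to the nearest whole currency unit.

Annual demand D = 4,920 × 12 = 59,040.
EOQ = √(2DS/H) = √(2 × 59,040 × 159 / 24.9) ≈ 868.33.
Cost at Q* = (D/Q*)S + (Q*/2)H = √(2DSH) ≈ €21,621.53.
Cost at Q = 2,000: (59,040/2,000)×159 + (2,000/2)×24.9 = €4,693.68 + €24,900.00 = €29,593.68.
Excess = €29,593.68 − €21,621.53 = €7,972.15.

Extra cost ≈ €7,972 per year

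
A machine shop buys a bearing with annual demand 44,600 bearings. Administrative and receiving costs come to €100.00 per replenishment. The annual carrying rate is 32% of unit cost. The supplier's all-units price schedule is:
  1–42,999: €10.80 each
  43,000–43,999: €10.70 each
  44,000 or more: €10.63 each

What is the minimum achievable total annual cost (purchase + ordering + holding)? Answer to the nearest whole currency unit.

TC* ≈ €487,232

Holding cost per unit per year at price C is H = 0.32·C.
Candidates are each tier's EOQ (if it falls in that tier) and each price-break quantity.
EOQ at €10.80 = 1606.6 (feasible in tier 1): TC = 44,600×€10.80 + (44,600/1606.6)×100 + (1606.6/2)×0.32×€10.80 = €487,232.25.
EOQ at €10.70 = 1614.0 < 43000, so use break Q=43000: TC = 44,600×€10.70 + (44,600/43000.0)×100 + (43000.0/2)×0.32×€10.70 = €550,939.72.
EOQ at €10.63 = 1619.4 < 44000, so use break Q=44000: TC = 44,600×€10.63 + (44,600/44000.0)×100 + (44000.0/2)×0.32×€10.63 = €549,034.56.
Lowest total cost among the candidates is at Q = 1606.6.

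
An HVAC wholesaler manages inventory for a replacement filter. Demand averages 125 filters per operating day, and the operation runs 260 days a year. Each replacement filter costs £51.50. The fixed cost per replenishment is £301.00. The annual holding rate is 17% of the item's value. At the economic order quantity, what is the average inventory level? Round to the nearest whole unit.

Annual demand D = 125 × 260 = 32,500.
Holding cost H = 0.17 × £51.50 = £8.7550 per unit per year.
The optimal lot size = √(2DS/H) = √(2 × 32,500 × 301 / 8.755) ≈ 1494.90.
Average inventory = Q*/2 ≈ 1494.90 / 2 = 747.449.

Average inventory ≈ 747 filters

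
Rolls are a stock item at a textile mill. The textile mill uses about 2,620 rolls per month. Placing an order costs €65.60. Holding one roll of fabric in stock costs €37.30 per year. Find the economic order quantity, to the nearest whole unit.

Q* ≈ 333 rolls

Annual demand D = 2,620 × 12 = 31,440.
EOQ = √(2DS / H) = √(2 × 31,440 × 65.6 / 37.3).
= √(4,124,928 / 37.3) = √110,587.882 ≈ 332.548.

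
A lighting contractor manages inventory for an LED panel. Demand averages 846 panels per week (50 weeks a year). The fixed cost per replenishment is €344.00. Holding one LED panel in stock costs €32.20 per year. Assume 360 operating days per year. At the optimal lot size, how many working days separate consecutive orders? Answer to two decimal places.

Annual demand D = 846 × 50 = 42,300.
Q* = √(2DS/H) = √(2 × 42,300 × 344 / 32.2) ≈ 950.68.
Cycle time = Q*/D × 360 = 950.68 / 42,300 × 360 ≈ 8.091 days.

T ≈ 8.09 days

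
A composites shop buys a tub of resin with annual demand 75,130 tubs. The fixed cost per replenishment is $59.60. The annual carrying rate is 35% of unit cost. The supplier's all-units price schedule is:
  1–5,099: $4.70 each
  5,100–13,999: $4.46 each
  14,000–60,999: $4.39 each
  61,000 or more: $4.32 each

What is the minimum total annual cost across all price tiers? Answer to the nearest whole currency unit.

Holding cost per unit per year at price C is H = 0.35·C.
Evaluate total cost at each tier's feasible EOQ or, if the EOQ is below the tier, at the tier's minimum quantity.
EOQ at $4.70 = 2333.3 (feasible in tier 1): TC = 75,130×$4.70 + (75,130/2333.3)×59.6 + (2333.3/2)×0.35×$4.70 = $356,949.20.
EOQ at $4.46 = 2395.2 < 5100, so use break Q=5100: TC = 75,130×$4.46 + (75,130/5100.0)×59.6 + (5100.0/2)×0.35×$4.46 = $339,938.34.
EOQ at $4.39 = 2414.2 < 14000, so use break Q=14000: TC = 75,130×$4.39 + (75,130/14000.0)×59.6 + (14000.0/2)×0.35×$4.39 = $340,896.04.
EOQ at $4.32 = 2433.7 < 61000, so use break Q=61000: TC = 75,130×$4.32 + (75,130/61000.0)×59.6 + (61000.0/2)×0.35×$4.32 = $370,751.01.
Lowest total cost among the candidates is at Q = 5100.0.

TC* ≈ $339,938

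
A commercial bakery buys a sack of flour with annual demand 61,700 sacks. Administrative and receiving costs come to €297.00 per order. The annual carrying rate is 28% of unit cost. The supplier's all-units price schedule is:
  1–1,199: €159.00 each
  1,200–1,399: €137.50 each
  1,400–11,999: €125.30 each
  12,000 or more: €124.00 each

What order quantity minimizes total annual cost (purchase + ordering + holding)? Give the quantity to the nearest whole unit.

Q* ≈ 1,400 sacks

Holding cost per unit per year at price C is H = 0.28·C.
For each price level, check whether its EOQ is feasible; otherwise the best quantity at that price is the breakpoint.
EOQ at €159.00 = 907.3 (feasible in tier 1): TC = 61,700×€159.00 + (61,700/907.3)×297 + (907.3/2)×0.28×€159.00 = €9,850,693.68.
EOQ at €137.50 = 975.7 < 1200, so use break Q=1200: TC = 61,700×€137.50 + (61,700/1200.0)×297 + (1200.0/2)×0.28×€137.50 = €8,522,120.75.
EOQ at €125.30 = 1022.1 < 1400, so use break Q=1400: TC = 61,700×€125.30 + (61,700/1400.0)×297 + (1400.0/2)×0.28×€125.30 = €7,768,658.01.
EOQ at €124.00 = 1027.4 < 12000, so use break Q=12000: TC = 61,700×€124.00 + (61,700/12000.0)×297 + (12000.0/2)×0.28×€124.00 = €7,860,647.08.
Lowest total cost is €7,768,658.01 at Q = 1400.0.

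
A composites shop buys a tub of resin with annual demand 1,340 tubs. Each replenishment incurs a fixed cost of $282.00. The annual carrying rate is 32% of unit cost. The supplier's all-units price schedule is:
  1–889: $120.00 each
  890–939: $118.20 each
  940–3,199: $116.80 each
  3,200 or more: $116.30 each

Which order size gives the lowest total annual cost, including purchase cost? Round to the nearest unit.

Holding cost per unit per year at price C is H = 0.32·C.
For each price level, check whether its EOQ is feasible; otherwise the best quantity at that price is the breakpoint.
EOQ at $120.00 = 140.3 (feasible in tier 1): TC = 1,340×$120.00 + (1,340/140.3)×282 + (140.3/2)×0.32×$120.00 = $166,187.13.
EOQ at $118.20 = 141.4 < 890, so use break Q=890: TC = 1,340×$118.20 + (1,340/890.0)×282 + (890.0/2)×0.32×$118.20 = $175,644.26.
EOQ at $116.80 = 142.2 < 940, so use break Q=940: TC = 1,340×$116.80 + (1,340/940.0)×282 + (940.0/2)×0.32×$116.80 = $174,480.72.
EOQ at $116.30 = 142.5 < 3200, so use break Q=3200: TC = 1,340×$116.30 + (1,340/3200.0)×282 + (3200.0/2)×0.32×$116.30 = $215,505.69.
Lowest total cost is $166,187.13 at Q = 140.3.

Q* ≈ 140 tubs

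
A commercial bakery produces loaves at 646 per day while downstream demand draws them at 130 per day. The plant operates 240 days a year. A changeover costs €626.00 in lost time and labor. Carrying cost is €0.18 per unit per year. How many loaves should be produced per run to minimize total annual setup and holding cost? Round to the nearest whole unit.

Q* ≈ 16,483 loaves

Annual demand D = 130 × 240 = 31,200.
Production build-up factor (1 − d/p) = 1 − 130/646 = 0.7988.
Q* = √(2DS / (H(1 − d/p))) = √(2 × 31,200 × 626 / (0.18 × 0.7988)).
= √(39,062,400 / 0.1438) ≈ 16482.938.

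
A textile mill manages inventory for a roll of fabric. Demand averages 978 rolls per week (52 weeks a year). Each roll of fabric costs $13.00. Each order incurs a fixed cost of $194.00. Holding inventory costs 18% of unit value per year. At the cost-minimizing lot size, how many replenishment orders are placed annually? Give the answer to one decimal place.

Annual demand D = 978 × 52 = 50,856.
Holding cost H = 0.18 × $13.00 = $2.3400 per unit per year.
EOQ = √(2DS/H) = √(2 × 50,856 × 194 / 2.34) ≈ 2903.88.
Orders per year = D / Q* = 50,856 / 2903.88 ≈ 17.513.

N ≈ 17.5 orders per year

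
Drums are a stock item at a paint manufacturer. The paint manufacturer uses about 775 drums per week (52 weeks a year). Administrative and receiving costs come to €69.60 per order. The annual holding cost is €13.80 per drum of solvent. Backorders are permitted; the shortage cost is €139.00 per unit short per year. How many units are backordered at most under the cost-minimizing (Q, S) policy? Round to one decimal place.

Annual demand D = 775 × 52 = 40,300.
With planned backorders, Q* = √(2DS/H) · √((H+B)/B).
√(2DS/H) = √(2 × 40,300 × 69.6 / 13.8) = 637.577.
√((H+B)/B) = √((13.8+139)/139) = 1.0485.
Q* ≈ 668.478.
S* = Q* · H/(H+B) = 668.478 × 13.8/152.8 ≈ 60.373.

S* ≈ 60.4 drums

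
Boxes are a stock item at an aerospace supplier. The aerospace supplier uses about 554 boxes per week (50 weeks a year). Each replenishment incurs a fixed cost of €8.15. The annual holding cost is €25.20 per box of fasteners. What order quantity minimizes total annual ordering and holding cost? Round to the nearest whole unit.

Q* ≈ 134 boxes

Annual demand D = 554 × 50 = 27,700.
EOQ = √(2DS / H) = √(2 × 27,700 × 8.15 / 25.2).
= √(451,510 / 25.2) = √17,917.0635 ≈ 133.855.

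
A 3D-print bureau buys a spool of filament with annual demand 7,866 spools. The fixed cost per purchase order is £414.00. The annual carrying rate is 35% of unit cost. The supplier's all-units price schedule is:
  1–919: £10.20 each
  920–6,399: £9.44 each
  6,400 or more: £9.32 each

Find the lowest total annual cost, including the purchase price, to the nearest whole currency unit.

Holding cost per unit per year at price C is H = 0.35·C.
For each price level, check whether its EOQ is feasible; otherwise the best quantity at that price is the breakpoint.
Tier 1 (£10.20): EOQ = 1350.7 exceeds tier's upper bound 919, so this tier is dominated.
EOQ at £9.44 = 1404.0 (feasible in tier 2): TC = 7,866×£9.44 + (7,866/1404.0)×414 + (1404.0/2)×0.35×£9.44 = £78,893.91.
EOQ at £9.32 = 1413.0 < 6400, so use break Q=6400: TC = 7,866×£9.32 + (7,866/6400.0)×414 + (6400.0/2)×0.35×£9.32 = £84,258.35.
Lowest total cost among the candidates is at Q = 1404.0.

TC* ≈ £78,894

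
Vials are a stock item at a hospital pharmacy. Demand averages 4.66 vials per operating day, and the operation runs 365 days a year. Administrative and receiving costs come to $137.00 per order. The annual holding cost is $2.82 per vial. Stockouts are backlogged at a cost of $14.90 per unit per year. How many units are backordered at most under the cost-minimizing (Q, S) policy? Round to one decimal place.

S* ≈ 70.6 vials

Annual demand D = 4.66 × 365 = 1,700.9.
With planned backorders, Q* = √(2DS/H) · √((H+B)/B).
√(2DS/H) = √(2 × 1,700.9 × 137 / 2.82) = 406.528.
√((H+B)/B) = √((2.82+14.9)/14.9) = 1.0905.
Q* ≈ 443.332.
S* = Q* · H/(H+B) = 443.332 × 2.82/17.72 ≈ 70.553.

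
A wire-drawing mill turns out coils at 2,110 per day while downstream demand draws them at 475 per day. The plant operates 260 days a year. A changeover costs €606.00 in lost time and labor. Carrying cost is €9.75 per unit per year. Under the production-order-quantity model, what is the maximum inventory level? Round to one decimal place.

Annual demand D = 475 × 260 = 123,500.
Production build-up factor (1 − d/p) = 1 − 475/2,110 = 0.7749.
Q* = √(2DS / (H(1 − d/p))) = √(2 × 123,500 × 606 / (9.75 × 0.7749)).
= √(149,682,000 / 7.5551) ≈ 4451.074.
Maximum inventory = Q*(1 − d/p) = 4451.074 × 0.7749 ≈ 3449.055.

I_max ≈ 3,449.1 coils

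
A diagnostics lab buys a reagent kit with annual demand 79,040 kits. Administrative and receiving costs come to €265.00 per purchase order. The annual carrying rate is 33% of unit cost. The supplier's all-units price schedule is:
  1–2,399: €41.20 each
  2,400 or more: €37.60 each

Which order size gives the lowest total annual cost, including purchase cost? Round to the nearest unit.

Holding cost per unit per year at price C is H = 0.33·C.
Candidates are each tier's EOQ (if it falls in that tier) and each price-break quantity.
EOQ at €41.20 = 1755.3 (feasible in tier 1): TC = 79,040×€41.20 + (79,040/1755.3)×265 + (1755.3/2)×0.33×€41.20 = €3,280,313.30.
EOQ at €37.60 = 1837.4 < 2400, so use break Q=2400: TC = 79,040×€37.60 + (79,040/2400.0)×265 + (2400.0/2)×0.33×€37.60 = €2,995,520.93.
Lowest total cost is €2,995,520.93 at Q = 2400.0.

Q* ≈ 2,400 kits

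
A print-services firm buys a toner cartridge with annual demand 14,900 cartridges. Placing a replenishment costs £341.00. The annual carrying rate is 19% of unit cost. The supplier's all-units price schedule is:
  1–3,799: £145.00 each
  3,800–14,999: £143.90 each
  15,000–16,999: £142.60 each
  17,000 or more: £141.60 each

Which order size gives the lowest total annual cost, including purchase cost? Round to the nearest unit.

Q* ≈ 607 cartridges

Holding cost per unit per year at price C is H = 0.19·C.
Candidates are each tier's EOQ (if it falls in that tier) and each price-break quantity.
EOQ at £145.00 = 607.3 (feasible in tier 1): TC = 14,900×£145.00 + (14,900/607.3)×341 + (607.3/2)×0.19×£145.00 = £2,177,231.93.
EOQ at £143.90 = 609.6 < 3800, so use break Q=3800: TC = 14,900×£143.90 + (14,900/3800.0)×341 + (3800.0/2)×0.19×£143.90 = £2,197,394.98.
EOQ at £142.60 = 612.4 < 15000, so use break Q=15000: TC = 14,900×£142.60 + (14,900/15000.0)×341 + (15000.0/2)×0.19×£142.60 = £2,328,283.73.
EOQ at £141.60 = 614.6 < 17000, so use break Q=17000: TC = 14,900×£141.60 + (14,900/17000.0)×341 + (17000.0/2)×0.19×£141.60 = £2,338,822.88.
Lowest total cost is £2,177,231.93 at Q = 607.3.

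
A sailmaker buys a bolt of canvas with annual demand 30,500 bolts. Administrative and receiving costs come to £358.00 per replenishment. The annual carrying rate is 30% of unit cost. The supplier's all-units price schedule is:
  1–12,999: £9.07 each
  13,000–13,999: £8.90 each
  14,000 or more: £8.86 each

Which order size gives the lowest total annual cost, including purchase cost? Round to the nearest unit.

Q* ≈ 2,833 bolts

Holding cost per unit per year at price C is H = 0.30·C.
Evaluate total cost at each tier's feasible EOQ or, if the EOQ is below the tier, at the tier's minimum quantity.
EOQ at £9.07 = 2833.0 (feasible in tier 1): TC = 30,500×£9.07 + (30,500/2833.0)×358 + (2833.0/2)×0.30×£9.07 = £284,343.51.
EOQ at £8.90 = 2859.9 < 13000, so use break Q=13000: TC = 30,500×£8.90 + (30,500/13000.0)×358 + (13000.0/2)×0.30×£8.90 = £289,644.92.
EOQ at £8.86 = 2866.3 < 14000, so use break Q=14000: TC = 30,500×£8.86 + (30,500/14000.0)×358 + (14000.0/2)×0.30×£8.86 = £289,615.93.
Lowest total cost is £284,343.51 at Q = 2833.0.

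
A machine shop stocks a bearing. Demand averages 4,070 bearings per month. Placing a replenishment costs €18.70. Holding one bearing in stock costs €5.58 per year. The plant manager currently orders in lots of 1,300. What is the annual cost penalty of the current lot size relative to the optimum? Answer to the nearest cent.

Extra cost ≈ €1,136.97 per year

Annual demand D = 4,070 × 12 = 48,840.
EOQ = √(2DS/H) = √(2 × 48,840 × 18.7 / 5.58) ≈ 572.15.
Cost at Q* = (D/Q*)S + (Q*/2)H = √(2DSH) ≈ €3,192.57.
Cost at Q = 1,300: (48,840/1,300)×18.7 + (1,300/2)×5.58 = €702.54 + €3,627.00 = €4,329.54.
Excess = €4,329.54 − €3,192.57 = €1,136.97.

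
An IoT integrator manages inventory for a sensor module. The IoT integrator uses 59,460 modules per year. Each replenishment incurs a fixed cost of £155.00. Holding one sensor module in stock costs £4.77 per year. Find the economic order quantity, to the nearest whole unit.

Q* ≈ 1,966 modules

EOQ = √(2DS / H) = √(2 × 59,460 × 155 / 4.77).
= √(18,432,600 / 4.77) = √3,864,276.7296 ≈ 1965.776.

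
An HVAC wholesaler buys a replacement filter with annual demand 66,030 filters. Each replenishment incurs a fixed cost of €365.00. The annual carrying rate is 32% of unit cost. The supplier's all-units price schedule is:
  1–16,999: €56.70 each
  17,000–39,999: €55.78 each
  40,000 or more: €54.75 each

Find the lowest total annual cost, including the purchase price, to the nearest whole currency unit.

TC* ≈ €3,773,474

Holding cost per unit per year at price C is H = 0.32·C.
Candidates are each tier's EOQ (if it falls in that tier) and each price-break quantity.
EOQ at €56.70 = 1629.9 (feasible in tier 1): TC = 66,030×€56.70 + (66,030/1629.9)×365 + (1629.9/2)×0.32×€56.70 = €3,773,474.22.
EOQ at €55.78 = 1643.3 < 17000, so use break Q=17000: TC = 66,030×€55.78 + (66,030/17000.0)×365 + (17000.0/2)×0.32×€55.78 = €3,836,292.70.
EOQ at €54.75 = 1658.7 < 40000, so use break Q=40000: TC = 66,030×€54.75 + (66,030/40000.0)×365 + (40000.0/2)×0.32×€54.75 = €3,966,145.02.
Lowest total cost among the candidates is at Q = 1629.9.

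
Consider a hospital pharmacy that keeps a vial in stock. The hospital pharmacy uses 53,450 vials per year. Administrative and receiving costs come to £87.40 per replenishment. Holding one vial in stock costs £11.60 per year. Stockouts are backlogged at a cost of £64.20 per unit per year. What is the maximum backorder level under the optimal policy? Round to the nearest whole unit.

S* ≈ 149 vials

With planned backorders, Q* = √(2DS/H) · √((H+B)/B).
√(2DS/H) = √(2 × 53,450 × 87.4 / 11.6) = 897.461.
√((H+B)/B) = √((11.6+64.2)/64.2) = 1.0866.
Q* ≈ 975.175.
S* = Q* · H/(H+B) = 975.175 × 11.6/75.8 ≈ 149.235.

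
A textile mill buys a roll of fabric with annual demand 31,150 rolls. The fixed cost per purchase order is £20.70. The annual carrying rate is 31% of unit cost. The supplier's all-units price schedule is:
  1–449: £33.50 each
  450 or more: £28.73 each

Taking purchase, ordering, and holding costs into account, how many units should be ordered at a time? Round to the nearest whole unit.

Holding cost per unit per year at price C is H = 0.31·C.
Evaluate total cost at each tier's feasible EOQ or, if the EOQ is below the tier, at the tier's minimum quantity.
EOQ at £33.50 = 352.4 (feasible in tier 1): TC = 31,150×£33.50 + (31,150/352.4)×20.7 + (352.4/2)×0.31×£33.50 = £1,047,184.59.
EOQ at £28.73 = 380.5 < 450, so use break Q=450: TC = 31,150×£28.73 + (31,150/450.0)×20.7 + (450.0/2)×0.31×£28.73 = £898,376.32.
Lowest total cost is £898,376.32 at Q = 450.0.

Q* ≈ 450 rolls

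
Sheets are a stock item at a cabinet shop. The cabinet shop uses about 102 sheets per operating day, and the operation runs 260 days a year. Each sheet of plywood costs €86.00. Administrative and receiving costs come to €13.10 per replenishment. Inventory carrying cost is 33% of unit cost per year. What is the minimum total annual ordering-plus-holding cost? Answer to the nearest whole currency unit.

Annual demand D = 102 × 260 = 26,520.
Holding cost H = 0.33 × €86.00 = €28.3800 per unit per year.
The optimal lot size = √(2DS/H) = √(2 × 26,520 × 13.1 / 28.38) ≈ 156.47.
At the optimum the two cost components are equal, so total cost = 2·(Q*/2)H = Q*·H.
Minimum total = √(2DSH) = √(2 × 26,520 × 13.1 × 28.38) ≈ 4440.620.

TC* ≈ €4,441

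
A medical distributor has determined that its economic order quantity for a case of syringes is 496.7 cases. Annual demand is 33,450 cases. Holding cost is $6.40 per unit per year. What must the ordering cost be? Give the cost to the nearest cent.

S ≈ $23.60

Invert the EOQ relation Q*² = 2DS/H.
From Q* = √(2DS/H): S = Q*²H / (2D) = 496.7² × 6.4 / (2 × 33,450) = 23.6016.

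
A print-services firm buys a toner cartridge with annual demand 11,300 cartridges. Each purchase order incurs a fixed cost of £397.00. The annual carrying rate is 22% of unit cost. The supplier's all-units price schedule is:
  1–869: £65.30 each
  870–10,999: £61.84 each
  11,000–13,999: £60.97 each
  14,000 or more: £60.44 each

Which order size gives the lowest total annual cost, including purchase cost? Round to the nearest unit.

Holding cost per unit per year at price C is H = 0.22·C.
Evaluate total cost at each tier's feasible EOQ or, if the EOQ is below the tier, at the tier's minimum quantity.
EOQ at £65.30 = 790.3 (feasible in tier 1): TC = 11,300×£65.30 + (11,300/790.3)×397 + (790.3/2)×0.22×£65.30 = £749,243.18.
EOQ at £61.84 = 812.1 < 870, so use break Q=870: TC = 11,300×£61.84 + (11,300/870.0)×397 + (870.0/2)×0.22×£61.84 = £709,866.52.
EOQ at £60.97 = 817.9 < 11000, so use break Q=11000: TC = 11,300×£60.97 + (11,300/11000.0)×397 + (11000.0/2)×0.22×£60.97 = £763,142.53.
EOQ at £60.44 = 821.4 < 14000, so use break Q=14000: TC = 11,300×£60.44 + (11,300/14000.0)×397 + (14000.0/2)×0.22×£60.44 = £776,370.04.
Lowest total cost is £709,866.52 at Q = 870.0.

Q* ≈ 870 cartridges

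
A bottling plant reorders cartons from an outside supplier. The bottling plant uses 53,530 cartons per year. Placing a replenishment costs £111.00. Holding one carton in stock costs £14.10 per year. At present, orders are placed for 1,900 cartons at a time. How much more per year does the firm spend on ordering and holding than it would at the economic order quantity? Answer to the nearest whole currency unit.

EOQ = √(2DS/H) = √(2 × 53,530 × 111 / 14.1) ≈ 918.05.
Cost at Q* = (D/Q*)S + (Q*/2)H = √(2DSH) ≈ £12,944.48.
Cost at Q = 1,900: (53,530/1,900)×111 + (1,900/2)×14.1 = £3,127.28 + £13,395.00 = £16,522.28.
Excess = £16,522.28 − £12,944.48 = £3,577.80.

Extra cost ≈ £3,578 per year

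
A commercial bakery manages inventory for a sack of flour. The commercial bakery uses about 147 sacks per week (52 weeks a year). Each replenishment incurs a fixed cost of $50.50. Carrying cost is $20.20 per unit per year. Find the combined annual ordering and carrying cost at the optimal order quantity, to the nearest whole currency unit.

TC* ≈ $3,949

Annual demand D = 147 × 52 = 7,644.
The optimal lot size = √(2DS/H) = √(2 × 7,644 × 50.5 / 20.2) ≈ 195.50.
At the optimum the two cost components are equal, so total cost = 2·(Q*/2)H = Q*·H.
Minimum total = √(2DSH) = √(2 × 7,644 × 50.5 × 20.2) ≈ 3949.087.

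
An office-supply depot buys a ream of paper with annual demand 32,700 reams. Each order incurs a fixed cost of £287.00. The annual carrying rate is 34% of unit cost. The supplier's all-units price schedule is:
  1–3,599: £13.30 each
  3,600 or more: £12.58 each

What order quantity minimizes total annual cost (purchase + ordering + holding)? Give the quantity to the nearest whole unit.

Holding cost per unit per year at price C is H = 0.34·C.
Evaluate total cost at each tier's feasible EOQ or, if the EOQ is below the tier, at the tier's minimum quantity.
EOQ at £13.30 = 2037.3 (feasible in tier 1): TC = 32,700×£13.30 + (32,700/2037.3)×287 + (2037.3/2)×0.34×£13.30 = £444,122.87.
EOQ at £12.58 = 2094.8 < 3600, so use break Q=3600: TC = 32,700×£12.58 + (32,700/3600.0)×287 + (3600.0/2)×0.34×£12.58 = £421,671.88.
Lowest total cost is £421,671.88 at Q = 3600.0.

Q* ≈ 3,600 reams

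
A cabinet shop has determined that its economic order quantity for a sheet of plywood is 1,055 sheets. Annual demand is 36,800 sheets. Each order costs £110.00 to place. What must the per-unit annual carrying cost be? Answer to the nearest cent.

H ≈ £7.27

Invert the EOQ relation Q*² = 2DS/H.
From Q* = √(2DS/H): H = 2DS / Q*² = 2 × 36,800 × 110 / 1,055² = 7.2739.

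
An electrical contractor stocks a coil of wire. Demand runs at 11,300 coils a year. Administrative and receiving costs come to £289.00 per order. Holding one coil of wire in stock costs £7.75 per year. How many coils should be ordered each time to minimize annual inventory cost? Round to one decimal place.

Q* ≈ 918.0 coils

EOQ = √(2DS / H) = √(2 × 11,300 × 289 / 7.75).
= √(6,531,400 / 7.75) = √842,761.2903 ≈ 918.020.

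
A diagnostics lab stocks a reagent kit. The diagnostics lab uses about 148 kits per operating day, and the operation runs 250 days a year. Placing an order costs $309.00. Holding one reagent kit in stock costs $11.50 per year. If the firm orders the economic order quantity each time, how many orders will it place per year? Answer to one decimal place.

Annual demand D = 148 × 250 = 37,000.
Q* = √(2DS/H) = √(2 × 37,000 × 309 / 11.5) ≈ 1410.09.
Orders per year = D / Q* = 37,000 / 1410.09 ≈ 26.239.

N ≈ 26.2 orders per year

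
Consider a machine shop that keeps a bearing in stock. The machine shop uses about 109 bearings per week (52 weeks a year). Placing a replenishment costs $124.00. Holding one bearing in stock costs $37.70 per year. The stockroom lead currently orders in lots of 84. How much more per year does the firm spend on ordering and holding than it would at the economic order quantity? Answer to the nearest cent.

Extra cost ≈ $2,670.78 per year

Annual demand D = 109 × 52 = 5,668.
EOQ = √(2DS/H) = √(2 × 5,668 × 124 / 37.7) ≈ 193.09.
Cost at Q* = (D/Q*)S + (Q*/2)H = √(2DSH) ≈ $7,279.67.
Cost at Q = 84: (5,668/84)×124 + (84/2)×37.7 = $8,367.05 + $1,583.40 = $9,950.45.
Excess = $9,950.45 − $7,279.67 = $2,670.78.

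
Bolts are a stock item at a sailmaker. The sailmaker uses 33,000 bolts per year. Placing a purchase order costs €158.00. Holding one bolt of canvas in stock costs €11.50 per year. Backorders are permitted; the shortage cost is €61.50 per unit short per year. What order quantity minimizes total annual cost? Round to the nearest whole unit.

With planned backorders, Q* = √(2DS/H) · √((H+B)/B).
√(2DS/H) = √(2 × 33,000 × 158 / 11.5) = 952.251.
√((H+B)/B) = √((11.5+61.5)/61.5) = 1.0895.
Q* ≈ 1037.470.

Q* ≈ 1,037 bolts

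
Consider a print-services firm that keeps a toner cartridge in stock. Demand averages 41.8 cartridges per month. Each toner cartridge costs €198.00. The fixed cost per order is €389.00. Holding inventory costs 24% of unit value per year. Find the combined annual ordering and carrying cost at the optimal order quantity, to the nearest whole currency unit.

Annual demand D = 41.8 × 12 = 501.6.
Holding cost H = 0.24 × €198.00 = €47.5200 per unit per year.
EOQ = √(2DS/H) = √(2 × 501.6 × 389 / 47.52) ≈ 90.62.
At Q*, ordering cost (D/Q*)S equals holding cost (Q*/2)H, each = √(DSH/2).
Minimum total = √(2DSH) = √(2 × 501.6 × 389 × 47.52) ≈ 4306.325.

TC* ≈ €4,306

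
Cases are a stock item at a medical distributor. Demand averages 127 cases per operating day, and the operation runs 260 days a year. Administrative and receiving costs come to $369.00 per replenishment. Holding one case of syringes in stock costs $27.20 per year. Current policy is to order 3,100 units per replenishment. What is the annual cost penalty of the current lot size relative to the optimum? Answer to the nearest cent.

Annual demand D = 127 × 260 = 33,020.
EOQ = √(2DS/H) = √(2 × 33,020 × 369 / 27.2) ≈ 946.53.
Cost at Q* = (D/Q*)S + (Q*/2)H = √(2DSH) ≈ $25,745.49.
Cost at Q = 3,100: (33,020/3,100)×369 + (3,100/2)×27.2 = $3,930.45 + $42,160.00 = $46,090.45.
Excess = $46,090.45 − $25,745.49 = $20,344.95.

Extra cost ≈ $20,344.95 per year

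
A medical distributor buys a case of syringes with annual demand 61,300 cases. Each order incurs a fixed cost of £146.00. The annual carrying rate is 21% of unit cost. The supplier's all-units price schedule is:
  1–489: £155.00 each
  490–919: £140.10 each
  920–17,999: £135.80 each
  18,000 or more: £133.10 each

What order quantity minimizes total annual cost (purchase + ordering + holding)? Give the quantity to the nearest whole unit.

Q* ≈ 920 cases

Holding cost per unit per year at price C is H = 0.21·C.
Evaluate total cost at each tier's feasible EOQ or, if the EOQ is below the tier, at the tier's minimum quantity.
Tier 1 (£155.00): EOQ = 741.6 exceeds tier's upper bound 489, so this tier is dominated.
EOQ at £140.10 = 780.0 (feasible in tier 2): TC = 61,300×£140.10 + (61,300/780.0)×146 + (780.0/2)×0.21×£140.10 = £8,611,078.29.
EOQ at £135.80 = 792.2 < 920, so use break Q=920: TC = 61,300×£135.80 + (61,300/920.0)×146 + (920.0/2)×0.21×£135.80 = £8,347,386.32.
EOQ at £133.10 = 800.2 < 18000, so use break Q=18000: TC = 61,300×£133.10 + (61,300/18000.0)×146 + (18000.0/2)×0.21×£133.10 = £8,411,086.21.
Lowest total cost is £8,347,386.32 at Q = 920.0.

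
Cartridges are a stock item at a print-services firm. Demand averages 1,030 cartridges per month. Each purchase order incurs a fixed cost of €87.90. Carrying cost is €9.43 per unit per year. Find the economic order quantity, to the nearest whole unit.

Q* ≈ 480 cartridges

Annual demand D = 1,030 × 12 = 12,360.
EOQ = √(2DS / H) = √(2 × 12,360 × 87.9 / 9.43).
= √(2,172,888 / 9.43) = √230,422.9056 ≈ 480.024.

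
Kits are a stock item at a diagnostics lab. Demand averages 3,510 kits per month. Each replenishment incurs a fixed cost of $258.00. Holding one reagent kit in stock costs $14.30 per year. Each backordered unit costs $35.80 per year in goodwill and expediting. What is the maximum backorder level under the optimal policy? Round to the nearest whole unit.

Annual demand D = 3,510 × 12 = 42,120.
With planned backorders, Q* = √(2DS/H) · √((H+B)/B).
√(2DS/H) = √(2 × 42,120 × 258 / 14.3) = 1232.824.
√((H+B)/B) = √((14.3+35.8)/35.8) = 1.1830.
Q* ≈ 1458.406.
S* = Q* · H/(H+B) = 1458.406 × 14.3/50.1 ≈ 416.271.

S* ≈ 416 kits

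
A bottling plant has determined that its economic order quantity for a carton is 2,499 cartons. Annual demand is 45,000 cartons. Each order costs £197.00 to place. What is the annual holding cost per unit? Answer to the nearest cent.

Squaring Q* = √(2DS/H) gives Q*² = 2DS/H.
From Q* = √(2DS/H): H = 2DS / Q*² = 2 × 45,000 × 197 / 2,499² = 2.8391.

H ≈ £2.84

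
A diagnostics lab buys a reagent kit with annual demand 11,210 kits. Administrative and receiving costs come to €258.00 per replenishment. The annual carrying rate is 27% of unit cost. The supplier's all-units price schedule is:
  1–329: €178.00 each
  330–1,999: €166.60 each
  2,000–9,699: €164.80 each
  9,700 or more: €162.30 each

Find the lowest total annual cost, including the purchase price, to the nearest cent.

TC* ≈ €1,883,716.47

Holding cost per unit per year at price C is H = 0.27·C.
Candidates are each tier's EOQ (if it falls in that tier) and each price-break quantity.
Tier 1 (€178.00): EOQ = 346.9 exceeds tier's upper bound 329, so this tier is dominated.
EOQ at €166.60 = 358.6 (feasible in tier 2): TC = 11,210×€166.60 + (11,210/358.6)×258 + (358.6/2)×0.27×€166.60 = €1,883,716.47.
EOQ at €164.80 = 360.6 < 2000, so use break Q=2000: TC = 11,210×€164.80 + (11,210/2000.0)×258 + (2000.0/2)×0.27×€164.80 = €1,893,350.09.
EOQ at €162.30 = 363.3 < 9700, so use break Q=9700: TC = 11,210×€162.30 + (11,210/9700.0)×258 + (9700.0/2)×0.27×€162.30 = €2,032,213.01.
Lowest total cost among the candidates is at Q = 358.6.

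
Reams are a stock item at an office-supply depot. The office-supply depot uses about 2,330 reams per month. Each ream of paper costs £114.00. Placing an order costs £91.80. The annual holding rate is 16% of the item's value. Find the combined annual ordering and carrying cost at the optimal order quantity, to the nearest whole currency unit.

Annual demand D = 2,330 × 12 = 27,960.
Holding cost H = 0.16 × £114.00 = £18.2400 per unit per year.
Q* = √(2DS/H) = √(2 × 27,960 × 91.8 / 18.24) ≈ 530.51.
At the optimum the two cost components are equal, so total cost = 2·(Q*/2)H = Q*·H.
Minimum total = √(2DSH) = √(2 × 27,960 × 91.8 × 18.24) ≈ 9676.479.

TC* ≈ £9,676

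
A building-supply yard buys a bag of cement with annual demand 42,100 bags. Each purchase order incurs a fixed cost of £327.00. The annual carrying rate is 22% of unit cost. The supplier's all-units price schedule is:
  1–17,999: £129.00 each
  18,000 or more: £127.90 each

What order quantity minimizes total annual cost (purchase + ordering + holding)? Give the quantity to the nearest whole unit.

Holding cost per unit per year at price C is H = 0.22·C.
For each price level, check whether its EOQ is feasible; otherwise the best quantity at that price is the breakpoint.
EOQ at £129.00 = 985.0 (feasible in tier 1): TC = 42,100×£129.00 + (42,100/985.0)×327 + (985.0/2)×0.22×£129.00 = £5,458,853.50.
EOQ at £127.90 = 989.2 < 18000, so use break Q=18000: TC = 42,100×£127.90 + (42,100/18000.0)×327 + (18000.0/2)×0.22×£127.90 = £5,638,596.82.
Lowest total cost is £5,458,853.50 at Q = 985.0.

Q* ≈ 985 bags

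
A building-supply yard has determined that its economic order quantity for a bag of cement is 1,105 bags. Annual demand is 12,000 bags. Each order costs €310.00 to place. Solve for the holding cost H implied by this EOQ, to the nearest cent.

Invert the EOQ relation Q*² = 2DS/H.
From Q* = √(2DS/H): H = 2DS / Q*² = 2 × 12,000 × 310 / 1,105² = 6.0932.

H ≈ €6.09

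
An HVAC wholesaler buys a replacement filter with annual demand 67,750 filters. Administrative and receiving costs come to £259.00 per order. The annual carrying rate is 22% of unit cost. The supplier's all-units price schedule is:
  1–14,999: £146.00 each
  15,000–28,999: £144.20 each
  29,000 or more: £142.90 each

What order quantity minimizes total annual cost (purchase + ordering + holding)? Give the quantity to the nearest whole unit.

Q* ≈ 1,045 filters

Holding cost per unit per year at price C is H = 0.22·C.
Candidates are each tier's EOQ (if it falls in that tier) and each price-break quantity.
EOQ at £146.00 = 1045.3 (feasible in tier 1): TC = 67,750×£146.00 + (67,750/1045.3)×259 + (1045.3/2)×0.22×£146.00 = £9,925,074.33.
EOQ at £144.20 = 1051.8 < 15000, so use break Q=15000: TC = 67,750×£144.20 + (67,750/15000.0)×259 + (15000.0/2)×0.22×£144.20 = £10,008,649.82.
EOQ at £142.90 = 1056.6 < 29000, so use break Q=29000: TC = 67,750×£142.90 + (67,750/29000.0)×259 + (29000.0/2)×0.22×£142.90 = £10,137,931.08.
Lowest total cost is £9,925,074.33 at Q = 1045.3.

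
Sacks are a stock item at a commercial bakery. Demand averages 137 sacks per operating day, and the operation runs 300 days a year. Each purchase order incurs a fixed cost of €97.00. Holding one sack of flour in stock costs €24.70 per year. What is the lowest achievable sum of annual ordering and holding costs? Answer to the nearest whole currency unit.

Annual demand D = 137 × 300 = 41,100.
The optimal lot size = √(2DS/H) = √(2 × 41,100 × 97 / 24.7) ≈ 568.16.
At the optimum the two cost components are equal, so total cost = 2·(Q*/2)H = Q*·H.
Minimum total = √(2DSH) = √(2 × 41,100 × 97 × 24.7) ≈ 14033.637.

TC* ≈ €14,034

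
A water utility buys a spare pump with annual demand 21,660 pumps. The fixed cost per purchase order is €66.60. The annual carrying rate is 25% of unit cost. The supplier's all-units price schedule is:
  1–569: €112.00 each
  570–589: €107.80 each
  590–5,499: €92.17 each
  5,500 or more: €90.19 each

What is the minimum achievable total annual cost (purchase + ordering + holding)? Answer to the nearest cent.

TC* ≈ €2,005,644.75

Holding cost per unit per year at price C is H = 0.25·C.
Candidates are each tier's EOQ (if it falls in that tier) and each price-break quantity.
EOQ at €112.00 = 321.0 (feasible in tier 1): TC = 21,660×€112.00 + (21,660/321.0)×66.6 + (321.0/2)×0.25×€112.00 = €2,434,907.94.
EOQ at €107.80 = 327.2 < 570, so use break Q=570: TC = 21,660×€107.80 + (21,660/570.0)×66.6 + (570.0/2)×0.25×€107.80 = €2,345,159.55.
EOQ at €92.17 = 353.8 < 590, so use break Q=590: TC = 21,660×€92.17 + (21,660/590.0)×66.6 + (590.0/2)×0.25×€92.17 = €2,005,644.75.
EOQ at €90.19 = 357.7 < 5500, so use break Q=5500: TC = 21,660×€90.19 + (21,660/5500.0)×66.6 + (5500.0/2)×0.25×€90.19 = €2,015,783.31.
Lowest total cost among the candidates is at Q = 590.0.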